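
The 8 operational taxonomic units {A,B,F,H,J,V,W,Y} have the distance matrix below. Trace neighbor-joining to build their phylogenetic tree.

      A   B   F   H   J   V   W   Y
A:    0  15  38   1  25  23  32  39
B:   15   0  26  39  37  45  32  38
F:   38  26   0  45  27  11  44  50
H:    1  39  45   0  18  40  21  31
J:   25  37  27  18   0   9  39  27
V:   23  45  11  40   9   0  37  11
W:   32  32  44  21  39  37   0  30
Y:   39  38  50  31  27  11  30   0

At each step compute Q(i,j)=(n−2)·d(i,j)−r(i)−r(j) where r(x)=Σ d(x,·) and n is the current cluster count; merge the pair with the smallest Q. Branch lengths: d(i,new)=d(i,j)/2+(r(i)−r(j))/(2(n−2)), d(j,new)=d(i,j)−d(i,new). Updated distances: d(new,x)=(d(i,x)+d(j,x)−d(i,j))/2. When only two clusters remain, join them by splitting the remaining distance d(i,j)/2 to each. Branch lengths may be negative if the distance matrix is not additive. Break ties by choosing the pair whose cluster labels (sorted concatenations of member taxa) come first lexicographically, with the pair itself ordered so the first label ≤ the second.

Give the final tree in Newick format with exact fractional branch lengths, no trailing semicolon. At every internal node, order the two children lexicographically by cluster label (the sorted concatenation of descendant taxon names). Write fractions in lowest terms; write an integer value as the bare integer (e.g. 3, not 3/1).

((((A:-4/3,H:7/3):331/32,B:517/32):31/32,(((F:11,V:0):93/16,J:107/16):137/24,Y:337/24):183/32):473/64,W:473/64)

iteration 1: select A,H (d=1, Q=-362); attach at lengths (-4/3, 7/3); label the merged cluster AH
  updated: d(AH,B)=53/2, d(AH,F)=41, d(AH,J)=21, d(AH,V)=31, d(AH,W)=26, d(AH,Y)=69/2
iteration 2: select F,V (d=11, Q=-288); attach at lengths (11, 0); label the merged cluster FV
  updated: d(AH,FV)=61/2, d(B,FV)=30, d(FV,J)=25/2, d(FV,W)=35, d(FV,Y)=25
iteration 3: select FV,J (d=25/2, Q=-439/2); attach at lengths (93/16, 107/16); label the merged cluster FJV
  updated: d(AH,FJV)=39/2, d(B,FJV)=109/4, d(FJV,W)=123/4, d(FJV,Y)=79/4
iteration 4: select FJV,Y (d=79/4, Q=-641/4); attach at lengths (137/24, 337/24); label the merged cluster FJVY
  updated: d(AH,FJVY)=137/8, d(B,FJVY)=91/4, d(FJVY,W)=41/2
iteration 5: select AH,B (d=53/2, Q=-783/8); attach at lengths (331/32, 517/32); label the merged cluster ABH
  updated: d(ABH,FJVY)=107/16, d(ABH,W)=63/4
iteration 6: select ABH,FJVY (d=107/16, Q=-687/16); attach at lengths (31/32, 183/32); label the merged cluster ABFHJVY
  updated: d(ABFHJVY,W)=473/32
iteration 7: select ABFHJVY,W (d=473/32); attach at lengths (473/64, 473/64); label the merged cluster ABFHJVWY
final tree: ((((A:-4/3,H:7/3):331/32,B:517/32):31/32,(((F:11,V:0):93/16,J:107/16):137/24,Y:337/24):183/32):473/64,W:473/64)
total length: 2951/32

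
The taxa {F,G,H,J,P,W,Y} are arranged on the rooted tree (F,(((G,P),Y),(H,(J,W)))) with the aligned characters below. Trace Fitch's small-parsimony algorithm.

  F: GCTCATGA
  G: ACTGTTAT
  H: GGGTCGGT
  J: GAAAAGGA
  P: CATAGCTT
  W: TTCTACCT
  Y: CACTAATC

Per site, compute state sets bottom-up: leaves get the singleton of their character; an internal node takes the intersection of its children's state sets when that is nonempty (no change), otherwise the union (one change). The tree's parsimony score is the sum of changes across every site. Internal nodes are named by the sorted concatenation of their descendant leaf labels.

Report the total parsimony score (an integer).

GP@0: {A} ∪ {C} = {A,C} (union, +1)
GPY@0: {A,C} ∩ {C} = {C} (intersection, +0)
JW@0: {G} ∪ {T} = {G,T} (union, +1)
HJW@0: {G} ∩ {G,T} = {G} (intersection, +0)
GHJPWY@0: {C} ∪ {G} = {C,G} (union, +1)
FGHJPWY@0: {G} ∩ {C,G} = {G} (intersection, +0)
GP@1: {C} ∪ {A} = {A,C} (union, +1)
GPY@1: {A,C} ∩ {A} = {A} (intersection, +0)
JW@1: {A} ∪ {T} = {A,T} (union, +1)
HJW@1: {G} ∪ {A,T} = {A,G,T} (union, +1)
GHJPWY@1: {A} ∩ {A,G,T} = {A} (intersection, +0)
FGHJPWY@1: {C} ∪ {A} = {A,C} (union, +1)
GP@2: {T} ∩ {T} = {T} (intersection, +0)
GPY@2: {T} ∪ {C} = {C,T} (union, +1)
JW@2: {A} ∪ {C} = {A,C} (union, +1)
HJW@2: {G} ∪ {A,C} = {A,C,G} (union, +1)
GHJPWY@2: {C,T} ∩ {A,C,G} = {C} (intersection, +0)
FGHJPWY@2: {T} ∪ {C} = {C,T} (union, +1)
GP@3: {G} ∪ {A} = {A,G} (union, +1)
GPY@3: {A,G} ∪ {T} = {A,G,T} (union, +1)
JW@3: {A} ∪ {T} = {A,T} (union, +1)
HJW@3: {T} ∩ {A,T} = {T} (intersection, +0)
GHJPWY@3: {A,G,T} ∩ {T} = {T} (intersection, +0)
FGHJPWY@3: {C} ∪ {T} = {C,T} (union, +1)
GP@4: {T} ∪ {G} = {G,T} (union, +1)
GPY@4: {G,T} ∪ {A} = {A,G,T} (union, +1)
JW@4: {A} ∩ {A} = {A} (intersection, +0)
HJW@4: {C} ∪ {A} = {A,C} (union, +1)
GHJPWY@4: {A,G,T} ∩ {A,C} = {A} (intersection, +0)
FGHJPWY@4: {A} ∩ {A} = {A} (intersection, +0)
GP@5: {T} ∪ {C} = {C,T} (union, +1)
GPY@5: {C,T} ∪ {A} = {A,C,T} (union, +1)
JW@5: {G} ∪ {C} = {C,G} (union, +1)
HJW@5: {G} ∩ {C,G} = {G} (intersection, +0)
GHJPWY@5: {A,C,T} ∪ {G} = {A,C,G,T} (union, +1)
FGHJPWY@5: {T} ∩ {A,C,G,T} = {T} (intersection, +0)
GP@6: {A} ∪ {T} = {A,T} (union, +1)
GPY@6: {A,T} ∩ {T} = {T} (intersection, +0)
JW@6: {G} ∪ {C} = {C,G} (union, +1)
HJW@6: {G} ∩ {C,G} = {G} (intersection, +0)
GHJPWY@6: {T} ∪ {G} = {G,T} (union, +1)
FGHJPWY@6: {G} ∩ {G,T} = {G} (intersection, +0)
GP@7: {T} ∩ {T} = {T} (intersection, +0)
GPY@7: {T} ∪ {C} = {C,T} (union, +1)
JW@7: {A} ∪ {T} = {A,T} (union, +1)
HJW@7: {T} ∩ {A,T} = {T} (intersection, +0)
GHJPWY@7: {C,T} ∩ {T} = {T} (intersection, +0)
FGHJPWY@7: {A} ∪ {T} = {A,T} (union, +1)
per-site changes: [3, 4, 4, 4, 3, 4, 3, 3]; total = 28

28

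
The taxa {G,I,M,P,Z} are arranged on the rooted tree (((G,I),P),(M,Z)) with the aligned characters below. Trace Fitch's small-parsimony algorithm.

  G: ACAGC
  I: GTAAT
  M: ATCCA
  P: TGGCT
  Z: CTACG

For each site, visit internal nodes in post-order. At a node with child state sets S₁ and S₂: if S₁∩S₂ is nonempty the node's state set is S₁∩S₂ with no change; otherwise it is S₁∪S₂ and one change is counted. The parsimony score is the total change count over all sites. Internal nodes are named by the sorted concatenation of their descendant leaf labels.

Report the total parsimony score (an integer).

12

[col 0] GI: children G:{A}, I:{G} ∪→ {A,G}; cost 1
[col 0] GIP: children GI:{A,G}, P:{T} ∪→ {A,G,T}; cost 1
[col 0] MZ: children M:{A}, Z:{C} ∪→ {A,C}; cost 1
[col 0] GIMPZ: children GIP:{A,G,T}, MZ:{A,C} ∩→ {A}; cost 0
[col 1] GI: children G:{C}, I:{T} ∪→ {C,T}; cost 1
[col 1] GIP: children GI:{C,T}, P:{G} ∪→ {C,G,T}; cost 1
[col 1] MZ: children M:{T}, Z:{T} ∩→ {T}; cost 0
[col 1] GIMPZ: children GIP:{C,G,T}, MZ:{T} ∩→ {T}; cost 0
[col 2] GI: children G:{A}, I:{A} ∩→ {A}; cost 0
[col 2] GIP: children GI:{A}, P:{G} ∪→ {A,G}; cost 1
[col 2] MZ: children M:{C}, Z:{A} ∪→ {A,C}; cost 1
[col 2] GIMPZ: children GIP:{A,G}, MZ:{A,C} ∩→ {A}; cost 0
[col 3] GI: children G:{G}, I:{A} ∪→ {A,G}; cost 1
[col 3] GIP: children GI:{A,G}, P:{C} ∪→ {A,C,G}; cost 1
[col 3] MZ: children M:{C}, Z:{C} ∩→ {C}; cost 0
[col 3] GIMPZ: children GIP:{A,C,G}, MZ:{C} ∩→ {C}; cost 0
[col 4] GI: children G:{C}, I:{T} ∪→ {C,T}; cost 1
[col 4] GIP: children GI:{C,T}, P:{T} ∩→ {T}; cost 0
[col 4] MZ: children M:{A}, Z:{G} ∪→ {A,G}; cost 1
[col 4] GIMPZ: children GIP:{T}, MZ:{A,G} ∪→ {A,G,T}; cost 1
per-site changes: [3, 2, 2, 2, 3]; total = 12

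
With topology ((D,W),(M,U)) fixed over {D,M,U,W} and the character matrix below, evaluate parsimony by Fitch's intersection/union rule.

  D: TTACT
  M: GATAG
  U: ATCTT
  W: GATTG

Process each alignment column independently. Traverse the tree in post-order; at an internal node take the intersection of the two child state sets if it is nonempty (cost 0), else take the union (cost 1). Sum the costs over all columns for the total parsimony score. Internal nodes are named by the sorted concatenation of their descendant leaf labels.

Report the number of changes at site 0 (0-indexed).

2

site 0, node DW: D={T} ∪ W={G} → {G,T} (+1)
site 0, node MU: M={G} ∪ U={A} → {A,G} (+1)
site 0, node DMUW: DW={G,T} ∩ MU={A,G} → {G} (+0)
site 1, node DW: D={T} ∪ W={A} → {A,T} (+1)
site 1, node MU: M={A} ∪ U={T} → {A,T} (+1)
site 1, node DMUW: DW={A,T} ∩ MU={A,T} → {A,T} (+0)
site 2, node DW: D={A} ∪ W={T} → {A,T} (+1)
site 2, node MU: M={T} ∪ U={C} → {C,T} (+1)
site 2, node DMUW: DW={A,T} ∩ MU={C,T} → {T} (+0)
site 3, node DW: D={C} ∪ W={T} → {C,T} (+1)
site 3, node MU: M={A} ∪ U={T} → {A,T} (+1)
site 3, node DMUW: DW={C,T} ∩ MU={A,T} → {T} (+0)
site 4, node DW: D={T} ∪ W={G} → {G,T} (+1)
site 4, node MU: M={G} ∪ U={T} → {G,T} (+1)
site 4, node DMUW: DW={G,T} ∩ MU={G,T} → {G,T} (+0)
per-site changes: [2, 2, 2, 2, 2]; total = 10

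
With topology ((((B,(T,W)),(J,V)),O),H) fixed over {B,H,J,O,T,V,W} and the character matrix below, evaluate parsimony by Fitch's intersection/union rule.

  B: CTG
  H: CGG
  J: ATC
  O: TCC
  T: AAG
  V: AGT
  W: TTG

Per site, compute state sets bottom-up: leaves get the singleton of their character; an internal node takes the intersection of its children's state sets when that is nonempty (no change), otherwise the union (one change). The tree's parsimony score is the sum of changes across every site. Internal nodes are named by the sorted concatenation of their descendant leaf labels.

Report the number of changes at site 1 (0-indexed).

TW@0: {A} ∪ {T} = {A,T} (union, +1)
BTW@0: {C} ∪ {A,T} = {A,C,T} (union, +1)
JV@0: {A} ∩ {A} = {A} (intersection, +0)
BJTVW@0: {A,C,T} ∩ {A} = {A} (intersection, +0)
BJOTVW@0: {A} ∪ {T} = {A,T} (union, +1)
BHJOTVW@0: {A,T} ∪ {C} = {A,C,T} (union, +1)
TW@1: {A} ∪ {T} = {A,T} (union, +1)
BTW@1: {T} ∩ {A,T} = {T} (intersection, +0)
JV@1: {T} ∪ {G} = {G,T} (union, +1)
BJTVW@1: {T} ∩ {G,T} = {T} (intersection, +0)
BJOTVW@1: {T} ∪ {C} = {C,T} (union, +1)
BHJOTVW@1: {C,T} ∪ {G} = {C,G,T} (union, +1)
TW@2: {G} ∩ {G} = {G} (intersection, +0)
BTW@2: {G} ∩ {G} = {G} (intersection, +0)
JV@2: {C} ∪ {T} = {C,T} (union, +1)
BJTVW@2: {G} ∪ {C,T} = {C,G,T} (union, +1)
BJOTVW@2: {C,G,T} ∩ {C} = {C} (intersection, +0)
BHJOTVW@2: {C} ∪ {G} = {C,G} (union, +1)
per-site changes: [4, 4, 3]; total = 11

4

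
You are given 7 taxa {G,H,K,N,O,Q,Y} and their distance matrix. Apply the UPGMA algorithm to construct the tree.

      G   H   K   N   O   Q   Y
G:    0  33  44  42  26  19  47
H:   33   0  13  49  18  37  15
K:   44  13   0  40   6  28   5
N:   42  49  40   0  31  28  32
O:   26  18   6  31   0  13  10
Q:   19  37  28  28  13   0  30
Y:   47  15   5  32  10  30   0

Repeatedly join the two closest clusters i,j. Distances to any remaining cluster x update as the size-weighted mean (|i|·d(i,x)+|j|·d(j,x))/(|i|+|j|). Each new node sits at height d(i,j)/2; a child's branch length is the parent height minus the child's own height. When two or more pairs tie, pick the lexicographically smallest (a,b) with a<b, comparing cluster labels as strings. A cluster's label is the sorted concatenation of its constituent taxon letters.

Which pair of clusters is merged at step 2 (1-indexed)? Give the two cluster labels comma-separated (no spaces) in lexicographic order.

1. join K+Y (d=5) ⇒ KY; edges |K|=5/2, |Y|=5/2
  updated: d(G,KY)=91/2, d(H,KY)=14, d(KY,N)=36, d(KY,O)=8, d(KY,Q)=29
2. join KY+O (d=8) ⇒ KOY; edges |KY|=3/2, |O|=4
  updated: d(G,KOY)=39, d(H,KOY)=46/3, d(KOY,N)=103/3, d(KOY,Q)=71/3
3. join H+KOY (d=46/3) ⇒ HKOY; edges |H|=23/3, |KOY|=11/3
  updated: d(G,HKOY)=75/2, d(HKOY,N)=38, d(HKOY,Q)=27
4. join G+Q (d=19) ⇒ GQ; edges |G|=19/2, |Q|=19/2
  updated: d(GQ,HKOY)=129/4, d(GQ,N)=35
5. join GQ+HKOY (d=129/4) ⇒ GHKOQY; edges |GQ|=53/8, |HKOY|=203/24
  updated: d(GHKOQY,N)=37
6. join GHKOQY+N (d=37) ⇒ GHKNOQY; edges |GHKOQY|=19/8, |N|=37/2
final tree: (((G:19/2,Q:19/2):53/8,(H:23/3,((K:5/2,Y:5/2):3/2,O:4):11/3):203/24):19/8,N:37/2)
total length: 1843/24

KY,O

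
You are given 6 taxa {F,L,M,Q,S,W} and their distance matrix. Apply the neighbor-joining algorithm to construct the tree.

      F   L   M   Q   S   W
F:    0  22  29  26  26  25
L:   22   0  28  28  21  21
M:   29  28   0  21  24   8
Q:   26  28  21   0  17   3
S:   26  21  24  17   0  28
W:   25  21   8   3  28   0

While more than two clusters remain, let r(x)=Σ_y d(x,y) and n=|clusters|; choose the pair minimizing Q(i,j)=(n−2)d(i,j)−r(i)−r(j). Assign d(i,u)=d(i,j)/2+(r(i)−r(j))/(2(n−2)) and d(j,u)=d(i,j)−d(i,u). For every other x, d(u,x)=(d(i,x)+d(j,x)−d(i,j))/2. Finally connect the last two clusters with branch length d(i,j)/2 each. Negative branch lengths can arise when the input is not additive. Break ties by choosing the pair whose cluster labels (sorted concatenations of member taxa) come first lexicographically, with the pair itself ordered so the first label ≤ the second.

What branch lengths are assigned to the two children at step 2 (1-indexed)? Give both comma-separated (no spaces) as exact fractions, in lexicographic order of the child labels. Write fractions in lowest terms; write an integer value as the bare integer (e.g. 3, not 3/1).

26/3,13/3

iteration 1: select Q,W (d=3, Q=-168); attach at lengths (11/4, 1/4); label the merged cluster QW
  updated: d(F,QW)=24, d(L,QW)=23, d(M,QW)=13, d(QW,S)=21
iteration 2: select M,QW (d=13, Q=-136); attach at lengths (26/3, 13/3); label the merged cluster MQW
  updated: d(F,MQW)=20, d(L,MQW)=19, d(MQW,S)=16
iteration 3: select F,L (d=22, Q=-86); attach at lengths (25/2, 19/2); label the merged cluster FL
  updated: d(FL,MQW)=17/2, d(FL,S)=25/2
iteration 4: select FL,MQW (d=17/2, Q=-37); attach at lengths (5/2, 6); label the merged cluster FLMQW
  updated: d(FLMQW,S)=10
iteration 5: select FLMQW,S (d=10); attach at lengths (5, 5); label the merged cluster FLMQSW
final tree: (((F:25/2,L:19/2):5/2,(M:26/3,(Q:11/4,W:1/4):13/3):6):5,S:5)
total length: 113/2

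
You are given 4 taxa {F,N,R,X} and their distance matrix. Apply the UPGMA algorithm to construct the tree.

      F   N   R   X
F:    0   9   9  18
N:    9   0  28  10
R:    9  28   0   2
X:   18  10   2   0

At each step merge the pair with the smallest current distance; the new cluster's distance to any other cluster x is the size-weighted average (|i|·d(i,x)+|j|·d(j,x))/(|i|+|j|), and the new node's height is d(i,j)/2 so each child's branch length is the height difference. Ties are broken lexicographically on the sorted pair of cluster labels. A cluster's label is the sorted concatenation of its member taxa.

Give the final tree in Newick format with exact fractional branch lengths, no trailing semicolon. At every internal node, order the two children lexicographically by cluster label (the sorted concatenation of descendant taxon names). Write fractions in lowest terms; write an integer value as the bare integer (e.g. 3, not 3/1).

iteration 1: select R,X (d=2); attach at lengths (1, 1); label the merged cluster RX
  updated: d(F,RX)=27/2, d(N,RX)=19
iteration 2: select F,N (d=9); attach at lengths (9/2, 9/2); label the merged cluster FN
  updated: d(FN,RX)=65/4
iteration 3: select FN,RX (d=65/4); attach at lengths (29/8, 57/8); label the merged cluster FNRX
final tree: ((F:9/2,N:9/2):29/8,(R:1,X:1):57/8)
total length: 87/4

((F:9/2,N:9/2):29/8,(R:1,X:1):57/8)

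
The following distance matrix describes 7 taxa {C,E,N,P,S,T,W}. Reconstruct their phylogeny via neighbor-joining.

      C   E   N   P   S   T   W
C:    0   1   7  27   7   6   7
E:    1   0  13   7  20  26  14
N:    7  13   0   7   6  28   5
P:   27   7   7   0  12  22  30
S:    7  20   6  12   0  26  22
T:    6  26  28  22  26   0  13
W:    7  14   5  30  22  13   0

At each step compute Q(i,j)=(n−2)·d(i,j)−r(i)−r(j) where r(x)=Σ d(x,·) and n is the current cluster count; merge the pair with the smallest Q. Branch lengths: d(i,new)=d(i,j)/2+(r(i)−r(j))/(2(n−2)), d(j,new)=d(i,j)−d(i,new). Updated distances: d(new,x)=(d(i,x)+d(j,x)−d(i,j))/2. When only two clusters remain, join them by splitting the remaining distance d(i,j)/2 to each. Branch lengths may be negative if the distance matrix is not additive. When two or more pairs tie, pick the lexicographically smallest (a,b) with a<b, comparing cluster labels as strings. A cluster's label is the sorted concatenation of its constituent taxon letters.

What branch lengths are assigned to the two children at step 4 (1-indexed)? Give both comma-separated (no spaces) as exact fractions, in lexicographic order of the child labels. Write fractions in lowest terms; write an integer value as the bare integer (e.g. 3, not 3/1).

51/8,45/8

1. join E+P (d=7, Q=-151) ⇒ EP; edges |E|=11/10, |P|=59/10
  updated: d(C,EP)=21/2, d(EP,N)=13/2, d(EP,S)=25/2, d(EP,T)=41/2, d(EP,W)=37/2
2. join C+T (d=6, Q=-107) ⇒ CT; edges |C|=-4, |T|=10
  updated: d(CT,EP)=25/2, d(CT,N)=29/2, d(CT,S)=27/2, d(CT,W)=7
3. join CT+W (d=7, Q=-79) ⇒ CTW; edges |CT|=8/3, |W|=13/3
  updated: d(CTW,EP)=12, d(CTW,N)=25/4, d(CTW,S)=57/4
4. join CTW+EP (d=12, Q=-79/2) ⇒ CEPTW; edges |CTW|=51/8, |EP|=45/8
  updated: d(CEPTW,N)=3/8, d(CEPTW,S)=59/8
5. join CEPTW+N (d=3/8, Q=-55/4) ⇒ CENPTW; edges |CEPTW|=7/8, |N|=-1/2
  updated: d(CENPTW,S)=13/2
6. join CENPTW+S (d=13/2) ⇒ CENPSTW; edges |CENPTW|=13/4, |S|=13/4
final tree: (((((C:-4,T:10):8/3,W:13/3):51/8,(E:11/10,P:59/10):45/8):7/8,N:-1/2):13/4,S:13/4)
total length: 311/8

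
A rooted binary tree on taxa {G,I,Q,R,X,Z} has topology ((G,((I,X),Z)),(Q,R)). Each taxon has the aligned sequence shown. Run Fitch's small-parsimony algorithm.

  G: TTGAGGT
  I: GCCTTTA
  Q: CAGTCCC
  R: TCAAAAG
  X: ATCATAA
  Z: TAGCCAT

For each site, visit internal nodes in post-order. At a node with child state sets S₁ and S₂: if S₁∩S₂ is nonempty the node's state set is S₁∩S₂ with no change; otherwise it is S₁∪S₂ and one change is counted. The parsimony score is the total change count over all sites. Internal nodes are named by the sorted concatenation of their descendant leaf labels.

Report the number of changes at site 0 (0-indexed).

3

site 0, node IX: I={G} ∪ X={A} → {A,G} (+1)
site 0, node IXZ: IX={A,G} ∪ Z={T} → {A,G,T} (+1)
site 0, node GIXZ: G={T} ∩ IXZ={A,G,T} → {T} (+0)
site 0, node QR: Q={C} ∪ R={T} → {C,T} (+1)
site 0, node GIQRXZ: GIXZ={T} ∩ QR={C,T} → {T} (+0)
site 1, node IX: I={C} ∪ X={T} → {C,T} (+1)
site 1, node IXZ: IX={C,T} ∪ Z={A} → {A,C,T} (+1)
site 1, node GIXZ: G={T} ∩ IXZ={A,C,T} → {T} (+0)
site 1, node QR: Q={A} ∪ R={C} → {A,C} (+1)
site 1, node GIQRXZ: GIXZ={T} ∪ QR={A,C} → {A,C,T} (+1)
site 2, node IX: I={C} ∩ X={C} → {C} (+0)
site 2, node IXZ: IX={C} ∪ Z={G} → {C,G} (+1)
site 2, node GIXZ: G={G} ∩ IXZ={C,G} → {G} (+0)
site 2, node QR: Q={G} ∪ R={A} → {A,G} (+1)
site 2, node GIQRXZ: GIXZ={G} ∩ QR={A,G} → {G} (+0)
site 3, node IX: I={T} ∪ X={A} → {A,T} (+1)
site 3, node IXZ: IX={A,T} ∪ Z={C} → {A,C,T} (+1)
site 3, node GIXZ: G={A} ∩ IXZ={A,C,T} → {A} (+0)
site 3, node QR: Q={T} ∪ R={A} → {A,T} (+1)
site 3, node GIQRXZ: GIXZ={A} ∩ QR={A,T} → {A} (+0)
site 4, node IX: I={T} ∩ X={T} → {T} (+0)
site 4, node IXZ: IX={T} ∪ Z={C} → {C,T} (+1)
site 4, node GIXZ: G={G} ∪ IXZ={C,T} → {C,G,T} (+1)
site 4, node QR: Q={C} ∪ R={A} → {A,C} (+1)
site 4, node GIQRXZ: GIXZ={C,G,T} ∩ QR={A,C} → {C} (+0)
site 5, node IX: I={T} ∪ X={A} → {A,T} (+1)
site 5, node IXZ: IX={A,T} ∩ Z={A} → {A} (+0)
site 5, node GIXZ: G={G} ∪ IXZ={A} → {A,G} (+1)
site 5, node QR: Q={C} ∪ R={A} → {A,C} (+1)
site 5, node GIQRXZ: GIXZ={A,G} ∩ QR={A,C} → {A} (+0)
site 6, node IX: I={A} ∩ X={A} → {A} (+0)
site 6, node IXZ: IX={A} ∪ Z={T} → {A,T} (+1)
site 6, node GIXZ: G={T} ∩ IXZ={A,T} → {T} (+0)
site 6, node QR: Q={C} ∪ R={G} → {C,G} (+1)
site 6, node GIQRXZ: GIXZ={T} ∪ QR={C,G} → {C,G,T} (+1)
per-site changes: [3, 4, 2, 3, 3, 3, 3]; total = 21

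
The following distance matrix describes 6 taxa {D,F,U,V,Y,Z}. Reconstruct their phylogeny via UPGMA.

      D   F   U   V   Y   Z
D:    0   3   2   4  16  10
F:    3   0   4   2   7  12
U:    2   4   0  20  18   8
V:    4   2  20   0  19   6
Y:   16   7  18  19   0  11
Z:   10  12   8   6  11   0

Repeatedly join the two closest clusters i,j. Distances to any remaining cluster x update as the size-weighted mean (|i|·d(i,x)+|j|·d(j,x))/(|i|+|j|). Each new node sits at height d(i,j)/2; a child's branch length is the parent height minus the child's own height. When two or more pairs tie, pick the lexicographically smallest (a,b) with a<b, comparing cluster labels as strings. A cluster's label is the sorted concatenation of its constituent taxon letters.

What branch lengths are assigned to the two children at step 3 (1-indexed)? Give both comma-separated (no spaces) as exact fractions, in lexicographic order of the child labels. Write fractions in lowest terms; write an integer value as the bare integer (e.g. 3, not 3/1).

iteration 1: select D,U (d=2); attach at lengths (1, 1); label the merged cluster DU
  updated: d(DU,F)=7/2, d(DU,V)=12, d(DU,Y)=17, d(DU,Z)=9
iteration 2: select F,V (d=2); attach at lengths (1, 1); label the merged cluster FV
  updated: d(DU,FV)=31/4, d(FV,Y)=13, d(FV,Z)=9
iteration 3: select DU,FV (d=31/4); attach at lengths (23/8, 23/8); label the merged cluster DFUV
  updated: d(DFUV,Y)=15, d(DFUV,Z)=9
iteration 4: select DFUV,Z (d=9); attach at lengths (5/8, 9/2); label the merged cluster DFUVZ
  updated: d(DFUVZ,Y)=71/5
iteration 5: select DFUVZ,Y (d=71/5); attach at lengths (13/5, 71/10); label the merged cluster DFUVYZ
final tree: ((((D:1,U:1):23/8,(F:1,V:1):23/8):5/8,Z:9/2):13/5,Y:71/10)
total length: 983/40

23/8,23/8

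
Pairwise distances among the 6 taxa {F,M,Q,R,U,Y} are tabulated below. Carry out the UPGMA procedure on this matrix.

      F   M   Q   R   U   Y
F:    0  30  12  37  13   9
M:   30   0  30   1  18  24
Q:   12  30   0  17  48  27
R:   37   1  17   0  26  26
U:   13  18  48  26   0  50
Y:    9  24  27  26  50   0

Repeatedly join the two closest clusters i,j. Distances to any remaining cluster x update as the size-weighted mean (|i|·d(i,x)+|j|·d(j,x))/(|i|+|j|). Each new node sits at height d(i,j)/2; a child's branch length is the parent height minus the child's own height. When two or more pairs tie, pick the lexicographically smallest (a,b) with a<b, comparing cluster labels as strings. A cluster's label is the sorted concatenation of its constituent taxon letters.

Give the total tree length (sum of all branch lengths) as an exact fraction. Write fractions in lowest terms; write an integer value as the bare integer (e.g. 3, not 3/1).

2027/36

1. join M+R (d=1) ⇒ MR; edges |M|=1/2, |R|=1/2
  updated: d(F,MR)=67/2, d(MR,Q)=47/2, d(MR,U)=22, d(MR,Y)=25
2. join F+Y (d=9) ⇒ FY; edges |F|=9/2, |Y|=9/2
  updated: d(FY,MR)=117/4, d(FY,Q)=39/2, d(FY,U)=63/2
3. join FY+Q (d=39/2) ⇒ FQY; edges |FY|=21/4, |Q|=39/4
  updated: d(FQY,MR)=82/3, d(FQY,U)=37
4. join MR+U (d=22) ⇒ MRU; edges |MR|=21/2, |U|=11
  updated: d(FQY,MRU)=275/9
5. join FQY+MRU (d=275/9) ⇒ FMQRUY; edges |FQY|=199/36, |MRU|=77/18
final tree: (((F:9/2,Y:9/2):21/4,Q:39/4):199/36,((M:1/2,R:1/2):21/2,U:11):77/18)
total length: 2027/36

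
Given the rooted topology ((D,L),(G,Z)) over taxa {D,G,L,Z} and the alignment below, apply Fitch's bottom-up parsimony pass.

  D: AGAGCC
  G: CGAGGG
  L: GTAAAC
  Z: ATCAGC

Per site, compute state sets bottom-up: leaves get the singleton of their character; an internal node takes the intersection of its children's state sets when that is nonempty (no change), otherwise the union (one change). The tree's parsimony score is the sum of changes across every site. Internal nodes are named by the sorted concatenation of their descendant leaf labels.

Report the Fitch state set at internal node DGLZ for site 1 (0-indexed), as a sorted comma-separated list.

site 0, node DL: D={A} ∪ L={G} → {A,G} (+1)
site 0, node GZ: G={C} ∪ Z={A} → {A,C} (+1)
site 0, node DGLZ: DL={A,G} ∩ GZ={A,C} → {A} (+0)
site 1, node DL: D={G} ∪ L={T} → {G,T} (+1)
site 1, node GZ: G={G} ∪ Z={T} → {G,T} (+1)
site 1, node DGLZ: DL={G,T} ∩ GZ={G,T} → {G,T} (+0)
site 2, node DL: D={A} ∩ L={A} → {A} (+0)
site 2, node GZ: G={A} ∪ Z={C} → {A,C} (+1)
site 2, node DGLZ: DL={A} ∩ GZ={A,C} → {A} (+0)
site 3, node DL: D={G} ∪ L={A} → {A,G} (+1)
site 3, node GZ: G={G} ∪ Z={A} → {A,G} (+1)
site 3, node DGLZ: DL={A,G} ∩ GZ={A,G} → {A,G} (+0)
site 4, node DL: D={C} ∪ L={A} → {A,C} (+1)
site 4, node GZ: G={G} ∩ Z={G} → {G} (+0)
site 4, node DGLZ: DL={A,C} ∪ GZ={G} → {A,C,G} (+1)
site 5, node DL: D={C} ∩ L={C} → {C} (+0)
site 5, node GZ: G={G} ∪ Z={C} → {C,G} (+1)
site 5, node DGLZ: DL={C} ∩ GZ={C,G} → {C} (+0)
per-site changes: [2, 2, 1, 2, 2, 1]; total = 10

G,T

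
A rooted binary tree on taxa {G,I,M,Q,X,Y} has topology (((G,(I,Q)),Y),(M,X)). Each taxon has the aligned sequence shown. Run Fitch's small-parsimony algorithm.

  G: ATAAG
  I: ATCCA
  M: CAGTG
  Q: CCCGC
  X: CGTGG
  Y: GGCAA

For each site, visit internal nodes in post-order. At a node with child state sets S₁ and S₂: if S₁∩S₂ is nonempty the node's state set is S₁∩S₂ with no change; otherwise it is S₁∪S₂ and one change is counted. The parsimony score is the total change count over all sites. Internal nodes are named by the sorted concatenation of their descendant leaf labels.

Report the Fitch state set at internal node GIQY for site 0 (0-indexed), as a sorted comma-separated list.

[col 0] IQ: children I:{A}, Q:{C} ∪→ {A,C}; cost 1
[col 0] GIQ: children G:{A}, IQ:{A,C} ∩→ {A}; cost 0
[col 0] GIQY: children GIQ:{A}, Y:{G} ∪→ {A,G}; cost 1
[col 0] MX: children M:{C}, X:{C} ∩→ {C}; cost 0
[col 0] GIMQXY: children GIQY:{A,G}, MX:{C} ∪→ {A,C,G}; cost 1
[col 1] IQ: children I:{T}, Q:{C} ∪→ {C,T}; cost 1
[col 1] GIQ: children G:{T}, IQ:{C,T} ∩→ {T}; cost 0
[col 1] GIQY: children GIQ:{T}, Y:{G} ∪→ {G,T}; cost 1
[col 1] MX: children M:{A}, X:{G} ∪→ {A,G}; cost 1
[col 1] GIMQXY: children GIQY:{G,T}, MX:{A,G} ∩→ {G}; cost 0
[col 2] IQ: children I:{C}, Q:{C} ∩→ {C}; cost 0
[col 2] GIQ: children G:{A}, IQ:{C} ∪→ {A,C}; cost 1
[col 2] GIQY: children GIQ:{A,C}, Y:{C} ∩→ {C}; cost 0
[col 2] MX: children M:{G}, X:{T} ∪→ {G,T}; cost 1
[col 2] GIMQXY: children GIQY:{C}, MX:{G,T} ∪→ {C,G,T}; cost 1
[col 3] IQ: children I:{C}, Q:{G} ∪→ {C,G}; cost 1
[col 3] GIQ: children G:{A}, IQ:{C,G} ∪→ {A,C,G}; cost 1
[col 3] GIQY: children GIQ:{A,C,G}, Y:{A} ∩→ {A}; cost 0
[col 3] MX: children M:{T}, X:{G} ∪→ {G,T}; cost 1
[col 3] GIMQXY: children GIQY:{A}, MX:{G,T} ∪→ {A,G,T}; cost 1
[col 4] IQ: children I:{A}, Q:{C} ∪→ {A,C}; cost 1
[col 4] GIQ: children G:{G}, IQ:{A,C} ∪→ {A,C,G}; cost 1
[col 4] GIQY: children GIQ:{A,C,G}, Y:{A} ∩→ {A}; cost 0
[col 4] MX: children M:{G}, X:{G} ∩→ {G}; cost 0
[col 4] GIMQXY: children GIQY:{A}, MX:{G} ∪→ {A,G}; cost 1
per-site changes: [3, 3, 3, 4, 3]; total = 16

A,G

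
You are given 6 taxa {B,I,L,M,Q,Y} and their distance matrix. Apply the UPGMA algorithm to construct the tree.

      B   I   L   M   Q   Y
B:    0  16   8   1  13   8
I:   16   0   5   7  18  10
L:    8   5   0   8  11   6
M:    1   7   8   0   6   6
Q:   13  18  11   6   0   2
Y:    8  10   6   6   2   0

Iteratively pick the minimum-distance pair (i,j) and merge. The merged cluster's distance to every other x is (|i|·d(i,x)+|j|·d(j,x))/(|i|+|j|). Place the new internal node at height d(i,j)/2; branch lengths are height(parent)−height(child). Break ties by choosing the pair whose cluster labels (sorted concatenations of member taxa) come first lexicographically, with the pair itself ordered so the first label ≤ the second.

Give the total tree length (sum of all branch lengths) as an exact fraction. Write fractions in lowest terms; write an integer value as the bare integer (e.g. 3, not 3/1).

149/8

step 1: merge (B,M) at d=1; branch lengths B→1/2, M→1/2; new cluster BM
  updated: d(BM,I)=23/2, d(BM,L)=8, d(BM,Q)=19/2, d(BM,Y)=7
step 2: merge (Q,Y) at d=2; branch lengths Q→1, Y→1; new cluster QY
  updated: d(BM,QY)=33/4, d(I,QY)=14, d(L,QY)=17/2
step 3: merge (I,L) at d=5; branch lengths I→5/2, L→5/2; new cluster IL
  updated: d(BM,IL)=39/4, d(IL,QY)=45/4
step 4: merge (BM,QY) at d=33/4; branch lengths BM→29/8, QY→25/8; new cluster BMQY
  updated: d(BMQY,IL)=21/2
step 5: merge (BMQY,IL) at d=21/2; branch lengths BMQY→9/8, IL→11/4; new cluster BILMQY
final tree: (((B:1/2,M:1/2):29/8,(Q:1,Y:1):25/8):9/8,(I:5/2,L:5/2):11/4)
total length: 149/8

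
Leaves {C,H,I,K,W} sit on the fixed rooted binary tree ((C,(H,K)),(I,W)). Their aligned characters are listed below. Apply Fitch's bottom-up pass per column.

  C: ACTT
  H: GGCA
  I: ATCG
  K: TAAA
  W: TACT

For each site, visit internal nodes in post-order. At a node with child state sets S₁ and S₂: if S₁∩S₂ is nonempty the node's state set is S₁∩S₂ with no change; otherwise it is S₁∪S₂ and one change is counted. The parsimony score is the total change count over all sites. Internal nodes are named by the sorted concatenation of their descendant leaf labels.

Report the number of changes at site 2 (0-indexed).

HK@0: {G} ∪ {T} = {G,T} (union, +1)
CHK@0: {A} ∪ {G,T} = {A,G,T} (union, +1)
IW@0: {A} ∪ {T} = {A,T} (union, +1)
CHIKW@0: {A,G,T} ∩ {A,T} = {A,T} (intersection, +0)
HK@1: {G} ∪ {A} = {A,G} (union, +1)
CHK@1: {C} ∪ {A,G} = {A,C,G} (union, +1)
IW@1: {T} ∪ {A} = {A,T} (union, +1)
CHIKW@1: {A,C,G} ∩ {A,T} = {A} (intersection, +0)
HK@2: {C} ∪ {A} = {A,C} (union, +1)
CHK@2: {T} ∪ {A,C} = {A,C,T} (union, +1)
IW@2: {C} ∩ {C} = {C} (intersection, +0)
CHIKW@2: {A,C,T} ∩ {C} = {C} (intersection, +0)
HK@3: {A} ∩ {A} = {A} (intersection, +0)
CHK@3: {T} ∪ {A} = {A,T} (union, +1)
IW@3: {G} ∪ {T} = {G,T} (union, +1)
CHIKW@3: {A,T} ∩ {G,T} = {T} (intersection, +0)
per-site changes: [3, 3, 2, 2]; total = 10

2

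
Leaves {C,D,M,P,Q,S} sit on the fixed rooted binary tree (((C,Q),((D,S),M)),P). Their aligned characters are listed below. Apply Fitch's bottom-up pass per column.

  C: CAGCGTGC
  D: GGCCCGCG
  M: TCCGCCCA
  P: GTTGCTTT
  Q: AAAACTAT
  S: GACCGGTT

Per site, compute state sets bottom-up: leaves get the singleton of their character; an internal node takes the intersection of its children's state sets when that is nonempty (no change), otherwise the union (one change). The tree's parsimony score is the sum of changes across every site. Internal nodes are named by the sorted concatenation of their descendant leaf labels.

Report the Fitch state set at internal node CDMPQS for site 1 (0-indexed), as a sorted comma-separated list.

CQ@0: {C} ∪ {A} = {A,C} (union, +1)
DS@0: {G} ∩ {G} = {G} (intersection, +0)
DMS@0: {G} ∪ {T} = {G,T} (union, +1)
CDMQS@0: {A,C} ∪ {G,T} = {A,C,G,T} (union, +1)
CDMPQS@0: {A,C,G,T} ∩ {G} = {G} (intersection, +0)
CQ@1: {A} ∩ {A} = {A} (intersection, +0)
DS@1: {G} ∪ {A} = {A,G} (union, +1)
DMS@1: {A,G} ∪ {C} = {A,C,G} (union, +1)
CDMQS@1: {A} ∩ {A,C,G} = {A} (intersection, +0)
CDMPQS@1: {A} ∪ {T} = {A,T} (union, +1)
CQ@2: {G} ∪ {A} = {A,G} (union, +1)
DS@2: {C} ∩ {C} = {C} (intersection, +0)
DMS@2: {C} ∩ {C} = {C} (intersection, +0)
CDMQS@2: {A,G} ∪ {C} = {A,C,G} (union, +1)
CDMPQS@2: {A,C,G} ∪ {T} = {A,C,G,T} (union, +1)
CQ@3: {C} ∪ {A} = {A,C} (union, +1)
DS@3: {C} ∩ {C} = {C} (intersection, +0)
DMS@3: {C} ∪ {G} = {C,G} (union, +1)
CDMQS@3: {A,C} ∩ {C,G} = {C} (intersection, +0)
CDMPQS@3: {C} ∪ {G} = {C,G} (union, +1)
CQ@4: {G} ∪ {C} = {C,G} (union, +1)
DS@4: {C} ∪ {G} = {C,G} (union, +1)
DMS@4: {C,G} ∩ {C} = {C} (intersection, +0)
CDMQS@4: {C,G} ∩ {C} = {C} (intersection, +0)
CDMPQS@4: {C} ∩ {C} = {C} (intersection, +0)
CQ@5: {T} ∩ {T} = {T} (intersection, +0)
DS@5: {G} ∩ {G} = {G} (intersection, +0)
DMS@5: {G} ∪ {C} = {C,G} (union, +1)
CDMQS@5: {T} ∪ {C,G} = {C,G,T} (union, +1)
CDMPQS@5: {C,G,T} ∩ {T} = {T} (intersection, +0)
CQ@6: {G} ∪ {A} = {A,G} (union, +1)
DS@6: {C} ∪ {T} = {C,T} (union, +1)
DMS@6: {C,T} ∩ {C} = {C} (intersection, +0)
CDMQS@6: {A,G} ∪ {C} = {A,C,G} (union, +1)
CDMPQS@6: {A,C,G} ∪ {T} = {A,C,G,T} (union, +1)
CQ@7: {C} ∪ {T} = {C,T} (union, +1)
DS@7: {G} ∪ {T} = {G,T} (union, +1)
DMS@7: {G,T} ∪ {A} = {A,G,T} (union, +1)
CDMQS@7: {C,T} ∩ {A,G,T} = {T} (intersection, +0)
CDMPQS@7: {T} ∩ {T} = {T} (intersection, +0)
per-site changes: [3, 3, 3, 3, 2, 2, 4, 3]; total = 23

A,T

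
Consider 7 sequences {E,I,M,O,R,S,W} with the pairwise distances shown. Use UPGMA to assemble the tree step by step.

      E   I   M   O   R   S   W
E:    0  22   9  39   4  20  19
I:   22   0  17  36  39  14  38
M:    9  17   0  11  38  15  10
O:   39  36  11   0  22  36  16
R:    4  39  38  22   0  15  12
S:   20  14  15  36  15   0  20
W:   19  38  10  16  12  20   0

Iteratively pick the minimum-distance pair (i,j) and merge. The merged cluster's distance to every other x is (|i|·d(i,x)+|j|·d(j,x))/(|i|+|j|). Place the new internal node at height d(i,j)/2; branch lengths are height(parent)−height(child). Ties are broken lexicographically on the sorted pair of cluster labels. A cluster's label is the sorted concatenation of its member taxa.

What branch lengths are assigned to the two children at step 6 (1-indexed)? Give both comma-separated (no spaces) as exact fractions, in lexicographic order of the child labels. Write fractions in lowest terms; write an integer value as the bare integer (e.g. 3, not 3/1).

79/60,59/10

step 1: merge (E,R) at d=4; branch lengths E→2, R→2; new cluster ER
  updated: d(ER,I)=61/2, d(ER,M)=47/2, d(ER,O)=61/2, d(ER,S)=35/2, d(ER,W)=31/2
step 2: merge (M,W) at d=10; branch lengths M→5, W→5; new cluster MW
  updated: d(ER,MW)=39/2, d(I,MW)=55/2, d(MW,O)=27/2, d(MW,S)=35/2
step 3: merge (MW,O) at d=27/2; branch lengths MW→7/4, O→27/4; new cluster MOW
  updated: d(ER,MOW)=139/6, d(I,MOW)=91/3, d(MOW,S)=71/3
step 4: merge (I,S) at d=14; branch lengths I→7, S→7; new cluster IS
  updated: d(ER,IS)=24, d(IS,MOW)=27
step 5: merge (ER,MOW) at d=139/6; branch lengths ER→115/12, MOW→29/6; new cluster EMORW
  updated: d(EMORW,IS)=129/5
step 6: merge (EMORW,IS) at d=129/5; branch lengths EMORW→79/60, IS→59/10; new cluster EIMORSW
final tree: (((E:2,R:2):115/12,((M:5,W:5):7/4,O:27/4):29/6):79/60,(I:7,S:7):59/10)
total length: 872/15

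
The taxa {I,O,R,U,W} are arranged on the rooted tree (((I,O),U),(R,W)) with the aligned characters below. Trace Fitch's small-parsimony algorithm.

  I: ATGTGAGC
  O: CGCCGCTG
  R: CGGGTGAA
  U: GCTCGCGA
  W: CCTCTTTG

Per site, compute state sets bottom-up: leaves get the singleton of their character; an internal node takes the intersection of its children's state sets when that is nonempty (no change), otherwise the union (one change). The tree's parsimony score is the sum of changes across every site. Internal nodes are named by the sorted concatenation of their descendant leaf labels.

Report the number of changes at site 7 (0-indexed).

3

[col 0] IO: children I:{A}, O:{C} ∪→ {A,C}; cost 1
[col 0] IOU: children IO:{A,C}, U:{G} ∪→ {A,C,G}; cost 1
[col 0] RW: children R:{C}, W:{C} ∩→ {C}; cost 0
[col 0] IORUW: children IOU:{A,C,G}, RW:{C} ∩→ {C}; cost 0
[col 1] IO: children I:{T}, O:{G} ∪→ {G,T}; cost 1
[col 1] IOU: children IO:{G,T}, U:{C} ∪→ {C,G,T}; cost 1
[col 1] RW: children R:{G}, W:{C} ∪→ {C,G}; cost 1
[col 1] IORUW: children IOU:{C,G,T}, RW:{C,G} ∩→ {C,G}; cost 0
[col 2] IO: children I:{G}, O:{C} ∪→ {C,G}; cost 1
[col 2] IOU: children IO:{C,G}, U:{T} ∪→ {C,G,T}; cost 1
[col 2] RW: children R:{G}, W:{T} ∪→ {G,T}; cost 1
[col 2] IORUW: children IOU:{C,G,T}, RW:{G,T} ∩→ {G,T}; cost 0
[col 3] IO: children I:{T}, O:{C} ∪→ {C,T}; cost 1
[col 3] IOU: children IO:{C,T}, U:{C} ∩→ {C}; cost 0
[col 3] RW: children R:{G}, W:{C} ∪→ {C,G}; cost 1
[col 3] IORUW: children IOU:{C}, RW:{C,G} ∩→ {C}; cost 0
[col 4] IO: children I:{G}, O:{G} ∩→ {G}; cost 0
[col 4] IOU: children IO:{G}, U:{G} ∩→ {G}; cost 0
[col 4] RW: children R:{T}, W:{T} ∩→ {T}; cost 0
[col 4] IORUW: children IOU:{G}, RW:{T} ∪→ {G,T}; cost 1
[col 5] IO: children I:{A}, O:{C} ∪→ {A,C}; cost 1
[col 5] IOU: children IO:{A,C}, U:{C} ∩→ {C}; cost 0
[col 5] RW: children R:{G}, W:{T} ∪→ {G,T}; cost 1
[col 5] IORUW: children IOU:{C}, RW:{G,T} ∪→ {C,G,T}; cost 1
[col 6] IO: children I:{G}, O:{T} ∪→ {G,T}; cost 1
[col 6] IOU: children IO:{G,T}, U:{G} ∩→ {G}; cost 0
[col 6] RW: children R:{A}, W:{T} ∪→ {A,T}; cost 1
[col 6] IORUW: children IOU:{G}, RW:{A,T} ∪→ {A,G,T}; cost 1
[col 7] IO: children I:{C}, O:{G} ∪→ {C,G}; cost 1
[col 7] IOU: children IO:{C,G}, U:{A} ∪→ {A,C,G}; cost 1
[col 7] RW: children R:{A}, W:{G} ∪→ {A,G}; cost 1
[col 7] IORUW: children IOU:{A,C,G}, RW:{A,G} ∩→ {A,G}; cost 0
per-site changes: [2, 3, 3, 2, 1, 3, 3, 3]; total = 20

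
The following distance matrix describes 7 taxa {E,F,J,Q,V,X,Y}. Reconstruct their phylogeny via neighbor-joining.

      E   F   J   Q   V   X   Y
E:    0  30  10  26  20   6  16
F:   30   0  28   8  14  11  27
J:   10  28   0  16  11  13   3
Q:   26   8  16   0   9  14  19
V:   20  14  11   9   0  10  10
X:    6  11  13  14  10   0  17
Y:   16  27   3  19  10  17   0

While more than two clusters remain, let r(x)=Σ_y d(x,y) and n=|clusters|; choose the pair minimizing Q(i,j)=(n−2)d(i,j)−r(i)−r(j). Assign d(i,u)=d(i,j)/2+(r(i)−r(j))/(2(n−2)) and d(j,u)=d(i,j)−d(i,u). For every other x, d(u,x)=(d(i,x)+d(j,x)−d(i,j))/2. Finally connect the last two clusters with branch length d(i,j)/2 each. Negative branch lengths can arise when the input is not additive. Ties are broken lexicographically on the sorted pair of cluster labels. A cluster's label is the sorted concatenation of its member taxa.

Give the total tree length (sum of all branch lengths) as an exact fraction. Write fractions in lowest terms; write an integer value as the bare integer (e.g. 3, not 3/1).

613/16

1. join F+Q (d=8, Q=-170) ⇒ FQ; edges |F|=33/5, |Q|=7/5
  updated: d(E,FQ)=24, d(FQ,J)=18, d(FQ,V)=15/2, d(FQ,X)=17/2, d(FQ,Y)=19
2. join J+Y (d=3, Q=-108) ⇒ JY; edges |J|=1/4, |Y|=11/4
  updated: d(E,JY)=23/2, d(FQ,JY)=17, d(JY,V)=9, d(JY,X)=27/2
3. join E+X (d=6, Q=-163/2) ⇒ EX; edges |E|=83/12, |X|=-11/12
  updated: d(EX,FQ)=53/4, d(EX,JY)=19/2, d(EX,V)=12
4. join EX+JY (d=19/2, Q=-205/4) ⇒ EJXY; edges |EX|=73/16, |JY|=79/16
  updated: d(EJXY,FQ)=83/8, d(EJXY,V)=23/4
5. join EJXY+FQ (d=83/8, Q=-189/8) ⇒ EFJQXY; edges |EJXY|=69/16, |FQ|=97/16
  updated: d(EFJQXY,V)=23/16
6. join EFJQXY+V (d=23/16) ⇒ EFJQVXY; edges |EFJQXY|=23/32, |V|=23/32
final tree: ((((E:83/12,X:-11/12):73/16,(J:1/4,Y:11/4):79/16):69/16,(F:33/5,Q:7/5):97/16):23/32,V:23/32)
total length: 613/16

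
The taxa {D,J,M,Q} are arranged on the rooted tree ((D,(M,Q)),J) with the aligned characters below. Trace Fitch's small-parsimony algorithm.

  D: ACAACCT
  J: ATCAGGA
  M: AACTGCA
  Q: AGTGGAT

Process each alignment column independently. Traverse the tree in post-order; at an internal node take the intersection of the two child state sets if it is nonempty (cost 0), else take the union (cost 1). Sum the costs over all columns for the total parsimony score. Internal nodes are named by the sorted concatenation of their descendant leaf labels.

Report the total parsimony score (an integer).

12

[col 0] MQ: children M:{A}, Q:{A} ∩→ {A}; cost 0
[col 0] DMQ: children D:{A}, MQ:{A} ∩→ {A}; cost 0
[col 0] DJMQ: children DMQ:{A}, J:{A} ∩→ {A}; cost 0
[col 1] MQ: children M:{A}, Q:{G} ∪→ {A,G}; cost 1
[col 1] DMQ: children D:{C}, MQ:{A,G} ∪→ {A,C,G}; cost 1
[col 1] DJMQ: children DMQ:{A,C,G}, J:{T} ∪→ {A,C,G,T}; cost 1
[col 2] MQ: children M:{C}, Q:{T} ∪→ {C,T}; cost 1
[col 2] DMQ: children D:{A}, MQ:{C,T} ∪→ {A,C,T}; cost 1
[col 2] DJMQ: children DMQ:{A,C,T}, J:{C} ∩→ {C}; cost 0
[col 3] MQ: children M:{T}, Q:{G} ∪→ {G,T}; cost 1
[col 3] DMQ: children D:{A}, MQ:{G,T} ∪→ {A,G,T}; cost 1
[col 3] DJMQ: children DMQ:{A,G,T}, J:{A} ∩→ {A}; cost 0
[col 4] MQ: children M:{G}, Q:{G} ∩→ {G}; cost 0
[col 4] DMQ: children D:{C}, MQ:{G} ∪→ {C,G}; cost 1
[col 4] DJMQ: children DMQ:{C,G}, J:{G} ∩→ {G}; cost 0
[col 5] MQ: children M:{C}, Q:{A} ∪→ {A,C}; cost 1
[col 5] DMQ: children D:{C}, MQ:{A,C} ∩→ {C}; cost 0
[col 5] DJMQ: children DMQ:{C}, J:{G} ∪→ {C,G}; cost 1
[col 6] MQ: children M:{A}, Q:{T} ∪→ {A,T}; cost 1
[col 6] DMQ: children D:{T}, MQ:{A,T} ∩→ {T}; cost 0
[col 6] DJMQ: children DMQ:{T}, J:{A} ∪→ {A,T}; cost 1
per-site changes: [0, 3, 2, 2, 1, 2, 2]; total = 12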